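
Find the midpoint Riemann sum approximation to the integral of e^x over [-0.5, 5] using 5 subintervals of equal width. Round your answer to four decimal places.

140.6096

Δx = (5 − (-0.5))/5 = 1.1.
Midpoints: 0.05, 1.15, 2.25, 3.35, 4.45.
f(0.05) ≈ 1.0513, f(1.15) ≈ 3.1582, f(2.25) ≈ 9.4877, f(3.35) ≈ 28.5027, f(4.45) ≈ 85.6269.
Sum = Δx · [f(0.05) + f(1.15) + f(2.25) + f(3.35) + f(4.45)].
Sum ≈ 140.6096.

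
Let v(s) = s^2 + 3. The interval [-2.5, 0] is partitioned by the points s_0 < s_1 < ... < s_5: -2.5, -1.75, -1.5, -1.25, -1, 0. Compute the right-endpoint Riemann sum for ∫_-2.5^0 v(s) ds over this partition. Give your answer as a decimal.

Subinterval widths: 0.75, 0.25, 0.25, 0.25, 1.
Right endpoints: -1.75, -1.5, -1.25, -1, 0.
v(-1.75) = 6.0625, v(-1.5) = 5.25, v(-1.25) = 4.5625, v(-1) = 4, v(0) = 3.
Sum = Σ Δs_i · v(s_i).
Sum = 11.

11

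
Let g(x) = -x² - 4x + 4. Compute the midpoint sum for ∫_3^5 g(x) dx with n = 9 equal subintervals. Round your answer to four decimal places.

-56.6584

Δx = (5 − 3)/9 = 2/9.
Midpoints: 28/9, 10/3, 32/9, 34/9, 4, 38/9, 40/9, 14/3, 44/9.
g(28/9) = -1468/81, g(10/3) = -184/9, g(32/9) = -1852/81, g(34/9) = -2056/81, g(4) = -28, g(38/9) = -2488/81, g(40/9) = -2716/81, g(14/3) = -328/9, g(44/9) = -3196/81.
Sum = Δx · [g(28/9) + g(10/3) + g(32/9) + ...].
Sum ≈ -56.6584.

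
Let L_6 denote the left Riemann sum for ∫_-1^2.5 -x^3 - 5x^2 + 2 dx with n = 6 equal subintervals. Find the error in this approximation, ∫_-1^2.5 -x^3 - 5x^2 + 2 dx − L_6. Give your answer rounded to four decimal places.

Exact integral: ∫_-1^2.5 f(x) dx ≈ -30.223958.
L_6 ≈ -19.157841.
Error ≈ -30.223958 − (-19.157841) ≈ -11.0661.

-11.0661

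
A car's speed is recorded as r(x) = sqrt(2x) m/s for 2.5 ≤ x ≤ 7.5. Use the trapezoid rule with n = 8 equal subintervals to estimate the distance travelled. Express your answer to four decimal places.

Δx = (7.5 − 2.5)/8 = 0.625.
r(2.5) ≈ 2.2361, r(3.125) ≈ 2.5000, r(3.75) ≈ 2.7386, r(4.375) ≈ 2.9580, r(5) ≈ 3.1623, r(5.625) ≈ 3.3541, r(6.25) ≈ 3.5355, r(6.875) ≈ 3.7081, r(7.5) ≈ 3.8730.
T_8 = (Δx/2)·[r(x_0) + 2r(x_1) + ... + 2r(x_{7}) + r(x_8)].
Sum ≈ 15.6320.

15.6320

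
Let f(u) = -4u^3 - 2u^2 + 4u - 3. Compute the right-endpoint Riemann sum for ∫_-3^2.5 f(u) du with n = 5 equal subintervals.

-86.02

Δu = (2.5 − (-3))/5 = 1.1.
Right endpoints: -1.9, -0.8, 0.3, 1.4, 2.5.
f(-1.9) = 9.616, f(-0.8) = -5.432, f(0.3) = -2.088, f(1.4) = -12.296, f(2.5) = -68.
Sum = Δu · [f(-1.9) + f(-0.8) + f(0.3) + f(1.4) + f(2.5)].
Sum = -86.02.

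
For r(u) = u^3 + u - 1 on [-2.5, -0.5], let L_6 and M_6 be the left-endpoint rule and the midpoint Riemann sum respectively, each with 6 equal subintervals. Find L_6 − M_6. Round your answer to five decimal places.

-3.16667

L_6 ≈ -17.8333333.
M_6 ≈ -14.6666667.
L_6 − M_6 ≈ -3.16667.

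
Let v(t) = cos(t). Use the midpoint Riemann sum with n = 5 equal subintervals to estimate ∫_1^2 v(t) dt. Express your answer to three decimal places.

0.068

Δt = (2 − 1)/5 = 0.2.
Midpoints: 1.1, 1.3, 1.5, 1.7, 1.9.
v(1.1) ≈ 0.454, v(1.3) ≈ 0.267, v(1.5) ≈ 0.071, v(1.7) ≈ -0.129, v(1.9) ≈ -0.323.
Sum = Δt · [v(1.1) + v(1.3) + v(1.5) + v(1.7) + v(1.9)].
Sum ≈ 0.068.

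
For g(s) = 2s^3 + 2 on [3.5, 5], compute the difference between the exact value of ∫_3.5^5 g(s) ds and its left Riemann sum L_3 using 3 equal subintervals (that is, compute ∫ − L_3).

39.46875

Exact integral: ∫_3.5^5 g(s) ds = 240.46875.
L_3 = 201.
Error = 240.46875 − 201 = 39.46875.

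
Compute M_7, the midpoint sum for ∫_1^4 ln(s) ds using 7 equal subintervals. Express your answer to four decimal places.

Δs = (4 − 1)/7 = 3/7.
Midpoints: 17/14, 23/14, 29/14, 2.5, 41/14, 47/14, 53/14.
f(17/14) ≈ 0.1942, f(23/14) ≈ 0.4964, f(29/14) ≈ 0.7282, f(2.5) ≈ 0.9163, f(41/14) ≈ 1.0745, f(47/14) ≈ 1.2111, f(53/14) ≈ 1.3312.
Sum = Δs · [f(17/14) + f(23/14) + f(29/14) + ...].
Sum ≈ 2.5508.

2.5508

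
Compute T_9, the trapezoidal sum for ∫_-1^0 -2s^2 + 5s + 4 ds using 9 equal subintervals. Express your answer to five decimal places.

Δs = (0 − (-1))/9 = 1/9.
f(-1) = -3, f(-8/9) = -164/81, f(-7/9) = -89/81, f(-2/3) = -2/9, f(-5/9) = 49/81, f(-4/9) = 112/81, f(-1/3) = 19/9, f(-2/9) = 226/81, f(-1/9) = 277/81, f(0) = 4.
T_9 = (Δs/2)·[f(s_0) + 2f(s_1) + ... + 2f(s_{8}) + f(s_9)].
Sum ≈ 0.82922.

0.82922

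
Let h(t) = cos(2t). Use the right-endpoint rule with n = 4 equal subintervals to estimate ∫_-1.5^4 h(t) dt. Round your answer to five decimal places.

0.73474

Δt = (4 − (-1.5))/4 = 1.375.
Right endpoints: -0.125, 1.25, 2.625, 4.
h(-0.125) ≈ 0.96891, h(1.25) ≈ -0.80114, h(2.625) ≈ 0.51209, h(4) ≈ -0.14550.
Sum = Δt · [h(-0.125) + h(1.25) + h(2.625) + h(4)].
Sum ≈ 0.73474.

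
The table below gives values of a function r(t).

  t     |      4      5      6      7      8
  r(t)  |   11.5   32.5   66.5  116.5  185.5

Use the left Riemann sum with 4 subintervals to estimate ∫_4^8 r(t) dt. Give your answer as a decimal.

Δt = 1.
Sum = 1·[11.5 + 32.5 + 66.5 + 116.5] = 227.

227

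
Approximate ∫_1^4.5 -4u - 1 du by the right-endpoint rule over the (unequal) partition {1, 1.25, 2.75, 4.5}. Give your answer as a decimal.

-52.75

Subinterval widths: 0.25, 1.5, 1.75.
Right endpoints: 1.25, 2.75, 4.5.
f(1.25) = -6, f(2.75) = -12, f(4.5) = -19.
Sum = Σ Δu_i · f(u_i).
Sum = -52.75.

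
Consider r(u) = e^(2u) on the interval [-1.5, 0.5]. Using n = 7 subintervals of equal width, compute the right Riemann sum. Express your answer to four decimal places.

Δu = (0.5 − (-1.5))/7 = 2/7.
Right endpoints: -17/14, -13/14, -9/14, -5/14, -1/14, 3/14, 0.5.
r(-17/14) ≈ 0.0882, r(-13/14) ≈ 0.1561, r(-9/14) ≈ 0.2765, r(-5/14) ≈ 0.4895, r(-1/14) ≈ 0.8669, r(3/14) ≈ 1.5351, r(0.5) ≈ 2.7183.
Sum = Δu · [r(-17/14) + r(-13/14) + r(-9/14) + ...].
Sum ≈ 1.7516.

1.7516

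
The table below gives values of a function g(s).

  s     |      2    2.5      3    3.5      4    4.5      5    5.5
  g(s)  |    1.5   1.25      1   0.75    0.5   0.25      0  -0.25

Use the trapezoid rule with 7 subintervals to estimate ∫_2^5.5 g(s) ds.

Δs = 0.5.
T_7 = (0.5/2)·[1.5 + 2·1.25 + 2·1 + 2·0.75 + 2·0.5 + 2·0.25 + 2·0 + (-0.25)] = 2.1875.

2.1875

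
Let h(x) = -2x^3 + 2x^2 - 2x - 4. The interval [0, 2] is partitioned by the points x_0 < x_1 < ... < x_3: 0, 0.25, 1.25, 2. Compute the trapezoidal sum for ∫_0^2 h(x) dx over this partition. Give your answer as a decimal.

-15.625

Subinterval widths: 0.25, 1, 0.75.
h(0) = -4, h(0.25) = -4.40625, h(1.25) = -7.28125, h(2) = -16.
On each subinterval the trapezoid contributes (Δx_i/2)·[h(x_{i-1}) + h(x_i)].
Sum = -15.625.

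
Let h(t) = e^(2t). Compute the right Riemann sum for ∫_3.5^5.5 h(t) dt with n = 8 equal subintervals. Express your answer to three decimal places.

37345.673

Δt = (5.5 − 3.5)/8 = 0.25.
Right endpoints: 3.75, 4, 4.25, 4.5, 4.75, 5, 5.25, 5.5.
h(3.75) ≈ 1808.042, h(4) ≈ 2980.958, h(4.25) ≈ 4914.769, h(4.5) ≈ 8103.084, h(4.75) ≈ 13359.727, h(5) ≈ 22026.466, h(5.25) ≈ 36315.503, h(5.5) ≈ 59874.142.
Sum = Δt · [h(3.75) + h(4) + h(4.25) + ...].
Sum ≈ 37345.673.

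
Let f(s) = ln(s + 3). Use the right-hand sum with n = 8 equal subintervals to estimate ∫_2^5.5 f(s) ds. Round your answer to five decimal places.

6.75813

Δs = (5.5 − 2)/8 = 0.4375.
Right endpoints: 2.4375, 2.875, 3.3125, 3.75, 4.1875, 4.625, 5.0625, 5.5.
f(2.4375) ≈ 1.69332, f(2.875) ≈ 1.77071, f(3.3125) ≈ 1.84253, f(3.75) ≈ 1.90954, f(4.1875) ≈ 1.97234, f(4.625) ≈ 2.03143, f(5.0625) ≈ 2.08722, f(5.5) ≈ 2.14007.
Sum = Δs · [f(2.4375) + f(2.875) + f(3.3125) + ...].
Sum ≈ 6.75813.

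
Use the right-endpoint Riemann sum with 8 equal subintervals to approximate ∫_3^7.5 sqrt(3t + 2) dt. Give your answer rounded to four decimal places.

Δt = (7.5 − 3)/8 = 0.5625.
Right endpoints: 3.5625, 4.125, 4.6875, 5.25, 5.8125, 6.375, 6.9375, 7.5.
f(3.5625) ≈ 3.5620, f(4.125) ≈ 3.7914, f(4.6875) ≈ 4.0078, f(5.25) ≈ 4.2131, f(5.8125) ≈ 4.4088, f(6.375) ≈ 4.5962, f(6.9375) ≈ 4.7762, f(7.5) ≈ 4.9497.
Sum = Δt · [f(3.5625) + f(4.125) + f(4.6875) + ...].
Sum ≈ 19.2967.

19.2967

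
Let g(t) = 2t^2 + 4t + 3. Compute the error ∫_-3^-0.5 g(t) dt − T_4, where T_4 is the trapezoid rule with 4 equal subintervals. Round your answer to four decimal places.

-0.3255

Exact integral: ∫_-3^-0.5 g(t) dt ≈ 7.916667.
T_4 = 8.2421875.
Error ≈ 7.916667 − 8.2421875 ≈ -0.3255.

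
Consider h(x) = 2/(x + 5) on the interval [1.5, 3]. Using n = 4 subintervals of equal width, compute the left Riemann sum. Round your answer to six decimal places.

0.426284

Δx = (3 − 1.5)/4 = 0.375.
Left endpoints: 1.5, 1.875, 2.25, 2.625.
h(1.5) = 4/13, h(1.875) = 16/55, h(2.25) = 8/29, h(2.625) = 16/61.
Sum = Δx · [h(1.5) + h(1.875) + h(2.25) + h(2.625)].
Sum ≈ 0.426284.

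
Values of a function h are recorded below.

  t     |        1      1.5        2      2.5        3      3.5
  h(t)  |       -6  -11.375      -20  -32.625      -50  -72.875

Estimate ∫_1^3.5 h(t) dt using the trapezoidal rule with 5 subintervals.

Δt = 0.5.
T_5 = (0.5/2)·[(-6) + 2·(-11.375) + 2·(-20) + 2·(-32.625) + 2·(-50) + (-72.875)] = -76.71875.

-76.71875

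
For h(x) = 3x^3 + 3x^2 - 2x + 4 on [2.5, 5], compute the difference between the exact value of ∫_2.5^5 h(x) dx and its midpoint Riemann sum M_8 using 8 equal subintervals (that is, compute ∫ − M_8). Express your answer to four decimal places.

0.7477

Exact integral: ∫_2.5^5 h(x) dx = 540.078125.
M_8 ≈ 539.330444.
Error ≈ 540.078125 − 539.330444 ≈ 0.7477.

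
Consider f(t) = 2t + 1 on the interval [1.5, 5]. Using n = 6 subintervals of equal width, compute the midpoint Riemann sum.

Δt = (5 − 1.5)/6 = 7/12.
Midpoints: 43/24, 2.375, 71/24, 85/24, 4.125, 113/24.
f(43/24) = 55/12, f(2.375) = 5.75, f(71/24) = 83/12, f(85/24) = 97/12, f(4.125) = 9.25, f(113/24) = 125/12.
Sum = Δt · [f(43/24) + f(2.375) + f(71/24) + ...].
Sum = 26.25.

26.25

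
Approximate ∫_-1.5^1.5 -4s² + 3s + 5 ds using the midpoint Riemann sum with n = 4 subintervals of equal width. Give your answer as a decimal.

6.5625

Δs = (1.5 − (-1.5))/4 = 0.75.
Midpoints: -1.125, -0.375, 0.375, 1.125.
f(-1.125) = -3.4375, f(-0.375) = 3.3125, f(0.375) = 5.5625, f(1.125) = 3.3125.
Sum = Δs · [f(-1.125) + f(-0.375) + f(0.375) + f(1.125)].
Sum = 6.5625.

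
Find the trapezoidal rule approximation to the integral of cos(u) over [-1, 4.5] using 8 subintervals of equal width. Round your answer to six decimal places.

-0.130657

Δu = (4.5 − (-1))/8 = 0.6875.
f(-1) ≈ 0.540302, f(-0.3125) ≈ 0.951568, f(0.375) ≈ 0.930508, f(1.0625) ≈ 0.486690, f(1.75) ≈ -0.178246, f(2.4375) ≈ -0.762199, f(3.125) ≈ -0.999862, f(3.8125) ≈ -0.783258, f(4.5) ≈ -0.210796.
T_8 = (Δu/2)·[f(u_0) + 2f(u_1) + ... + 2f(u_{7}) + f(u_8)].
Sum ≈ -0.130657.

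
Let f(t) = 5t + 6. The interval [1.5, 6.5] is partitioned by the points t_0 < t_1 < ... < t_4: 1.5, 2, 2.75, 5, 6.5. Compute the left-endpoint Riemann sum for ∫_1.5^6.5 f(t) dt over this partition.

109.6875

Subinterval widths: 0.5, 0.75, 2.25, 1.5.
Left endpoints: 1.5, 2, 2.75, 5.
f(1.5) = 13.5, f(2) = 16, f(2.75) = 19.75, f(5) = 31.
Sum = Σ Δt_i · f(t_i).
Sum = 109.6875.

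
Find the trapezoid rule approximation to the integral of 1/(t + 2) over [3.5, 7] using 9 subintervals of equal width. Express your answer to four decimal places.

0.4927

Δt = (7 − 3.5)/9 = 7/18.
f(3.5) = 2/11, f(35/9) = 9/53, f(77/18) = 18/113, f(14/3) = 0.15, f(91/18) = 18/127, f(49/9) = 9/67, f(35/6) = 6/47, f(56/9) = 9/74, f(119/18) = 18/155, f(7) = 1/9.
T_9 = (Δt/2)·[f(t_0) + 2f(t_1) + ... + 2f(t_{8}) + f(t_9)].
Sum ≈ 0.4927.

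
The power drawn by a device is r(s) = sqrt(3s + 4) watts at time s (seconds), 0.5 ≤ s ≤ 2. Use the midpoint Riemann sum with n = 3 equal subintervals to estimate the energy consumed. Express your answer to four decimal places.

Δs = (2 − 0.5)/3 = 0.5.
Midpoints: 0.75, 1.25, 1.75.
r(0.75) ≈ 2.5000, r(1.25) ≈ 2.7839, r(1.75) ≈ 3.0414.
Sum = Δs · [r(0.75) + r(1.25) + r(1.75)].
Sum ≈ 4.1626.

4.1626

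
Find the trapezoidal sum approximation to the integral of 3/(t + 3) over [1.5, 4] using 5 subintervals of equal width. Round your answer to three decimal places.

1.327

Δt = (4 − 1.5)/5 = 0.5.
f(1.5) = 2/3, f(2) = 0.6, f(2.5) = 6/11, f(3) = 0.5, f(3.5) = 6/13, f(4) = 3/7.
T_5 = (Δt/2)·[f(t_0) + 2f(t_1) + ... + 2f(t_{4}) + f(t_5)].
Sum ≈ 1.327.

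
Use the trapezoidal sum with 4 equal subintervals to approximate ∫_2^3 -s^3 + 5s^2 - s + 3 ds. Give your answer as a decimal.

15.890625

Δs = (3 − 2)/4 = 0.25.
f(2) = 13, f(2.25) = 14.671875, f(2.5) = 16.125, f(2.75) = 17.265625, f(3) = 18.
T_4 = (Δs/2)·[f(s_0) + 2f(s_1) + 2f(s_2) + 2f(s_3) + f(s_4)].
Sum = 15.890625.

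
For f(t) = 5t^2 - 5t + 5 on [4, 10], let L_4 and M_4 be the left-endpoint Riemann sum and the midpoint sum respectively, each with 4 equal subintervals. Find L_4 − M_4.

L_4 = 1098.75.
M_4 = 1374.375.
L_4 − M_4 = -275.625.

-275.625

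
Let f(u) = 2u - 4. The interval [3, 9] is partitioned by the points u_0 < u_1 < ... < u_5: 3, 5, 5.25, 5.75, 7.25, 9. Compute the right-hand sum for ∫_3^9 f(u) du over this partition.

Subinterval widths: 2, 0.25, 0.5, 1.5, 1.75.
Right endpoints: 5, 5.25, 5.75, 7.25, 9.
f(5) = 6, f(5.25) = 6.5, f(5.75) = 7.5, f(7.25) = 10.5, f(9) = 14.
Sum = Σ Δu_i · f(u_i).
Sum = 57.625.

57.625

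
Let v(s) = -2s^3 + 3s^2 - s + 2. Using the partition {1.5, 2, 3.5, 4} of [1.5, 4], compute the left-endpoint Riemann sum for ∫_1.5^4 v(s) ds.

-31

Subinterval widths: 0.5, 1.5, 0.5.
Left endpoints: 1.5, 2, 3.5.
v(1.5) = 0.5, v(2) = -4, v(3.5) = -50.5.
Sum = Σ Δs_i · v(s_i).
Sum = -31.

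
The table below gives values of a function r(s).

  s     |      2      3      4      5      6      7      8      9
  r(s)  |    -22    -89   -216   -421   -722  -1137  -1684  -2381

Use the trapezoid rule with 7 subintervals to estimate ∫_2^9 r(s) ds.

Δs = 1.
T_7 = (1/2)·[(-22) + 2·(-89) + 2·(-216) + 2·(-421) + 2·(-722) + 2·(-1137) + 2·(-1684) + (-2381)] = -5470.5.

-5470.5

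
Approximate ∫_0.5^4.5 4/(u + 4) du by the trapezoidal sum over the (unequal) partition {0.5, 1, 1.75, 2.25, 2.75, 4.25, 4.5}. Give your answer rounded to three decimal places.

Subinterval widths: 0.5, 0.75, 0.5, 0.5, 1.5, 0.25.
f(0.5) = 8/9, f(1) = 0.8, f(1.75) = 16/23, f(2.25) = 0.64, f(2.75) = 16/27, f(4.25) = 16/33, f(4.5) = 8/17.
On each subinterval the trapezoid contributes (Δu_i/2)·[f(u_{i-1}) + f(u_i)].
Sum ≈ 2.553.

2.553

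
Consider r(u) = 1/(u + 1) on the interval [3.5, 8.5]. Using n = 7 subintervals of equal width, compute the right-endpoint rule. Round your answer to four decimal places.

0.7071

Δu = (8.5 − 3.5)/7 = 5/7.
Right endpoints: 59/14, 69/14, 79/14, 89/14, 99/14, 109/14, 8.5.
r(59/14) = 14/73, r(69/14) = 14/83, r(79/14) = 14/93, r(89/14) = 14/103, r(99/14) = 14/113, r(109/14) = 14/123, r(8.5) = 2/19.
Sum = Δu · [r(59/14) + r(69/14) + r(79/14) + ...].
Sum ≈ 0.7071.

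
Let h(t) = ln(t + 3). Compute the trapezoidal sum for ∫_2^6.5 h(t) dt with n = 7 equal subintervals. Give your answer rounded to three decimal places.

Δt = (6.5 − 2)/7 = 9/14.
h(2) ≈ 1.609, h(37/14) ≈ 1.730, h(23/7) ≈ 1.838, h(55/14) ≈ 1.936, h(32/7) ≈ 2.024, h(73/14) ≈ 2.106, h(41/7) ≈ 2.181, h(6.5) ≈ 2.251.
T_7 = (Δt/2)·[h(t_0) + 2h(t_1) + ... + 2h(t_{6}) + h(t_7)].
Sum ≈ 8.837.

8.837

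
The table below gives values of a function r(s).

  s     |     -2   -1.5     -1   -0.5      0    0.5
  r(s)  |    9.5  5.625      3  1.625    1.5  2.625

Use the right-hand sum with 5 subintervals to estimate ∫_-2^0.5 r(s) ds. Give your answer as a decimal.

7.1875

Δs = 0.5.
Sum = 0.5·[5.625 + 3 + 1.625 + 1.5 + 2.625] = 7.1875.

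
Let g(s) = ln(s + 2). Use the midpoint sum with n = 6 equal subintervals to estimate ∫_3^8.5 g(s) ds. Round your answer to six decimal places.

Δs = (8.5 − 3)/6 = 11/12.
Midpoints: 83/24, 4.375, 127/24, 149/24, 7.125, 193/24.
g(83/24) ≈ 1.697143, g(4.375) ≈ 1.852384, g(127/24) ≈ 1.986732, g(149/24) ≈ 2.105150, g(7.125) ≈ 2.211018, g(193/24) ≈ 2.306743.
Sum = Δs · [g(83/24) + g(4.375) + g(127/24) + ...].
Sum ≈ 11.145906.

11.145906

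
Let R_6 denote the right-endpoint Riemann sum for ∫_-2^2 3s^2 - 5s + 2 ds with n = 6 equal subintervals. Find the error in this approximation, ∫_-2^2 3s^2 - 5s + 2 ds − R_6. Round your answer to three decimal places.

5.778

Exact integral: ∫_-2^2 f(s) ds = 24.
R_6 ≈ 18.22222.
Error ≈ 24 − 18.22222 ≈ 5.778.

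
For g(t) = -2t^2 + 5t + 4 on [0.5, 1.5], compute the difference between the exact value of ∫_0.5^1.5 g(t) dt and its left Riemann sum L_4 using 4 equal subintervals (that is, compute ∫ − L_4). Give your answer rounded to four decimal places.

Exact integral: ∫_0.5^1.5 g(t) dt ≈ 6.833333.
L_4 = 6.6875.
Error ≈ 6.833333 − 6.6875 ≈ 0.1458.

0.1458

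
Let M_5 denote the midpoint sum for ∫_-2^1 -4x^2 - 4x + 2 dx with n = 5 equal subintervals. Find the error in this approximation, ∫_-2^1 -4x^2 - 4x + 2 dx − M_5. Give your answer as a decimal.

-0.36

Exact integral: ∫_-2^1 f(x) dx = 0.
M_5 = 0.36.
Error = 0 − 0.36 = -0.36.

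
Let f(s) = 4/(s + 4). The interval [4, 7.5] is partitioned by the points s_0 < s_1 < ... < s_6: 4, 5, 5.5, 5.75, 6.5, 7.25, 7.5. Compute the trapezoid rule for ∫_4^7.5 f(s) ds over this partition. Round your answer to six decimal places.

Subinterval widths: 1, 0.5, 0.25, 0.75, 0.75, 0.25.
f(4) = 0.5, f(5) = 4/9, f(5.5) = 8/19, f(5.75) = 16/39, f(6.5) = 8/21, f(7.25) = 16/45, f(7.5) = 8/23.
On each subinterval the trapezoid contributes (Δs_i/2)·[f(s_{i-1}) + f(s_i)].
Sum ≈ 1.453327.

1.453327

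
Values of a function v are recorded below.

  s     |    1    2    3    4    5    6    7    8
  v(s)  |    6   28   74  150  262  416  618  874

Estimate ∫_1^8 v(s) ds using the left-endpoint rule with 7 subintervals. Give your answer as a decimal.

1554

Δs = 1.
Sum = 1·[6 + 28 + 74 + 150 + 262 + 416 + 618] = 1554.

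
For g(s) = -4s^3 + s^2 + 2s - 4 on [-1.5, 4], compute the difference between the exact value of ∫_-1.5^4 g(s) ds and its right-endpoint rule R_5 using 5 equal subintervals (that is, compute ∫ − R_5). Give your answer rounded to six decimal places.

Exact integral: ∫_-1.5^4 g(s) ds ≈ -236.72916667.
R_5 = -386.87.
Error ≈ -236.72916667 − (-386.87) ≈ 150.140833.

150.140833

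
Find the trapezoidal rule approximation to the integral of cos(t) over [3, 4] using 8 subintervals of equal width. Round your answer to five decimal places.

Δt = (4 − 3)/8 = 0.125.
f(3) ≈ -0.98999, f(3.125) ≈ -0.99986, f(3.25) ≈ -0.99413, f(3.375) ≈ -0.97288, f(3.5) ≈ -0.93646, f(3.625) ≈ -0.88542, f(3.75) ≈ -0.82056, f(3.875) ≈ -0.74290, f(4) ≈ -0.65364.
T_8 = (Δt/2)·[f(t_0) + 2f(t_1) + ... + 2f(t_{7}) + f(t_8)].
Sum ≈ -0.89675.

-0.89675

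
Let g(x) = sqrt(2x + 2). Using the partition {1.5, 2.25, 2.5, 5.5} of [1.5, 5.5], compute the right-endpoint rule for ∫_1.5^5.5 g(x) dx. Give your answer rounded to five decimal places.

Subinterval widths: 0.75, 0.25, 3.
Right endpoints: 2.25, 2.5, 5.5.
g(2.25) ≈ 2.54951, g(2.5) ≈ 2.64575, g(5.5) ≈ 3.60555.
Sum = Σ Δx_i · g(x_i).
Sum ≈ 13.39022.

13.39022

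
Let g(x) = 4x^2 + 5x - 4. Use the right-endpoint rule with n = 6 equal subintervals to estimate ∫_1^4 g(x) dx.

128.75

Δx = (4 − 1)/6 = 0.5.
Right endpoints: 1.5, 2, 2.5, 3, 3.5, 4.
g(1.5) = 12.5, g(2) = 22, g(2.5) = 33.5, g(3) = 47, g(3.5) = 62.5, g(4) = 80.
Sum = Δx · [g(1.5) + g(2) + g(2.5) + ...].
Sum = 128.75.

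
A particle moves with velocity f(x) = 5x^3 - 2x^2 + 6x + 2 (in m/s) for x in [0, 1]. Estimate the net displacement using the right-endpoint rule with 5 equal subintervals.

Δx = (1 − 0)/5 = 0.2.
Right endpoints: 0.2, 0.4, 0.6, 0.8, 1.
f(0.2) = 3.16, f(0.4) = 4.4, f(0.6) = 5.96, f(0.8) = 8.08, f(1) = 11.
Sum = Δx · [f(0.2) + f(0.4) + f(0.6) + f(0.8) + f(1)].
Sum = 6.52.

6.52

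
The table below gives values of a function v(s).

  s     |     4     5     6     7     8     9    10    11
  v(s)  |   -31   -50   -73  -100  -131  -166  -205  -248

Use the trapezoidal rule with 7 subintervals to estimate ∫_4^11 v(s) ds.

-864.5

Δs = 1.
T_7 = (1/2)·[(-31) + 2·(-50) + 2·(-73) + 2·(-100) + 2·(-131) + 2·(-166) + 2·(-205) + (-248)] = -864.5.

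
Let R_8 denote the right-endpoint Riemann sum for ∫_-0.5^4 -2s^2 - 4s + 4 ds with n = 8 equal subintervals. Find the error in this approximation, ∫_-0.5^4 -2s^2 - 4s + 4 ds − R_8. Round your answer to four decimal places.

14.3965

Exact integral: ∫_-0.5^4 f(s) ds = -56.25.
R_8 ≈ -70.646484.
Error ≈ -56.25 − (-70.646484) ≈ 14.3965.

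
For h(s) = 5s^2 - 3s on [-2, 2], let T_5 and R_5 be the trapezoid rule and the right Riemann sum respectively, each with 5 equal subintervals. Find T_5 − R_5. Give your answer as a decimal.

T_5 = 28.8.
R_5 = 24.
T_5 − R_5 = 4.8.

4.8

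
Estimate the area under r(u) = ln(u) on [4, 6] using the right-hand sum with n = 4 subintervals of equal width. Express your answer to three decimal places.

3.305

Δu = (6 − 4)/4 = 0.5.
Right endpoints: 4.5, 5, 5.5, 6.
r(4.5) ≈ 1.504, r(5) ≈ 1.609, r(5.5) ≈ 1.705, r(6) ≈ 1.792.
Sum = Δu · [r(4.5) + r(5) + r(5.5) + r(6)].
Sum ≈ 3.305.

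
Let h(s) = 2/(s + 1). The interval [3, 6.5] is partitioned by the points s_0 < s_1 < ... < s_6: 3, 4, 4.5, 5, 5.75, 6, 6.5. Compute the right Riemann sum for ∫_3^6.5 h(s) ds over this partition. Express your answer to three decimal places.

Subinterval widths: 1, 0.5, 0.5, 0.75, 0.25, 0.5.
Right endpoints: 4, 4.5, 5, 5.75, 6, 6.5.
h(4) = 0.4, h(4.5) = 4/11, h(5) = 1/3, h(5.75) = 8/27, h(6) = 2/7, h(6.5) = 4/15.
Sum = Σ Δs_i · h(s_i).
Sum ≈ 1.175.

1.175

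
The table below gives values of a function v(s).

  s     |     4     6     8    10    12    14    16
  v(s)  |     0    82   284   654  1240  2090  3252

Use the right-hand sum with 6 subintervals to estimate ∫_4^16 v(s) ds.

15204

Δs = 2.
Sum = 2·[82 + 284 + 654 + 1240 + 2090 + 3252] = 15204.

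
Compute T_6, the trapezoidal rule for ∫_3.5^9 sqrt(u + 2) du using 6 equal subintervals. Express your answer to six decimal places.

15.718451

Δu = (9 − 3.5)/6 = 11/12.
f(3.5) ≈ 2.345208, f(53/12) ≈ 2.533114, f(16/3) ≈ 2.708013, f(6.25) ≈ 2.872281, f(43/6) ≈ 3.027650, f(97/12) ≈ 3.175426, f(9) ≈ 3.316625.
T_6 = (Δu/2)·[f(u_0) + 2f(u_1) + ... + 2f(u_{5}) + f(u_6)].
Sum ≈ 15.718451.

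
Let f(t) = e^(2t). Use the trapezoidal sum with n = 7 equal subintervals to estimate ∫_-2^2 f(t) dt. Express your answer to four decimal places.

Δt = (2 − (-2))/7 = 4/7.
f(-2) ≈ 0.0183, f(-10/7) ≈ 0.0574, f(-6/7) ≈ 0.1801, f(-2/7) ≈ 0.5647, f(2/7) ≈ 1.7708, f(6/7) ≈ 5.5527, f(10/7) ≈ 17.4117, f(2) ≈ 54.5982.
T_7 = (Δt/2)·[f(t_0) + 2f(t_1) + ... + 2f(t_{6}) + f(t_7)].
Sum ≈ 30.1975.

30.1975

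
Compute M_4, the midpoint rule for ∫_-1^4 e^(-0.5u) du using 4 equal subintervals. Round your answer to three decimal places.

Δu = (4 − (-1))/4 = 1.25.
Midpoints: -0.375, 0.875, 2.125, 3.375.
f(-0.375) ≈ 1.206, f(0.875) ≈ 0.646, f(2.125) ≈ 0.346, f(3.375) ≈ 0.185.
Sum = Δu · [f(-0.375) + f(0.875) + f(2.125) + f(3.375)].
Sum ≈ 2.978.

2.978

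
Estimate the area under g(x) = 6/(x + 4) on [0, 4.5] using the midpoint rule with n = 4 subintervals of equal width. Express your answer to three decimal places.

Δx = (4.5 − 0)/4 = 1.125.
Midpoints: 0.5625, 1.6875, 2.8125, 3.9375.
g(0.5625) = 96/73, g(1.6875) = 96/91, g(2.8125) = 96/109, g(3.9375) = 96/127.
Sum = Δx · [g(0.5625) + g(1.6875) + g(2.8125) + g(3.9375)].
Sum ≈ 4.507.

4.507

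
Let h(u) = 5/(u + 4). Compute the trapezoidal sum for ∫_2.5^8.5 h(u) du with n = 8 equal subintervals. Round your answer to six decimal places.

Δu = (8.5 − 2.5)/8 = 0.75.
h(2.5) = 10/13, h(3.25) = 20/29, h(4) = 0.625, h(4.75) = 4/7, h(5.5) = 10/19, h(6.25) = 20/41, h(7) = 5/11, h(7.75) = 20/47, h(8.5) = 0.4.
T_8 = (Δu/2)·[h(u_0) + 2h(u_1) + ... + 2h(u_{7}) + h(u_8)].
Sum ≈ 3.273673.

3.273673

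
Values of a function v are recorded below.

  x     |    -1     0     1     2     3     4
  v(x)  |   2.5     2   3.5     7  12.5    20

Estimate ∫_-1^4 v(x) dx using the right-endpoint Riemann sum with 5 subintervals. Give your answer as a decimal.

Δx = 1.
Sum = 1·[2 + 3.5 + 7 + 12.5 + 20] = 45.

45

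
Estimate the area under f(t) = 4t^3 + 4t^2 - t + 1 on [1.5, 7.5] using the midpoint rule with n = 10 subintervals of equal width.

3685.56

Δt = (7.5 − 1.5)/10 = 0.6.
Midpoints: 1.8, 2.4, 3, 3.6, 4.2, 4.8, 5.4, 6, 6.6, 7.2.
f(1.8) = 35.488, f(2.4) = 76.936, f(3) = 142, f(3.6) = 235.864, f(4.2) = 363.712, f(4.8) = 530.728, f(5.4) = 742.096, f(6) = 1003, f(6.6) = 1318.624, f(7.2) = 1694.152.
Sum = Δt · [f(1.8) + f(2.4) + f(3) + ...].
Sum = 3685.56.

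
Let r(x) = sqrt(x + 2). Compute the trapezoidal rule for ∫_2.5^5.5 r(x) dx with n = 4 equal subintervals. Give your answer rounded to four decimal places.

Δx = (5.5 − 2.5)/4 = 0.75.
r(2.5) ≈ 2.1213, r(3.25) ≈ 2.2913, r(4) ≈ 2.4495, r(4.75) ≈ 2.5981, r(5.5) ≈ 2.7386.
T_4 = (Δx/2)·[r(x_0) + 2r(x_1) + 2r(x_2) + 2r(x_3) + r(x_4)].
Sum ≈ 7.3266.

7.3266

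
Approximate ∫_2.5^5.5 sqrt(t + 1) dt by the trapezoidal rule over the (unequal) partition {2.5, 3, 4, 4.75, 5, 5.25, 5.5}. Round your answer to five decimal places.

6.67929

Subinterval widths: 0.5, 1, 0.75, 0.25, 0.25, 0.25.
f(2.5) ≈ 1.87083, f(3) ≈ 2.00000, f(4) ≈ 2.23607, f(4.75) ≈ 2.39792, f(5) ≈ 2.44949, f(5.25) ≈ 2.50000, f(5.5) ≈ 2.54951.
On each subinterval the trapezoid contributes (Δt_i/2)·[f(t_{i-1}) + f(t_i)].
Sum ≈ 6.67929.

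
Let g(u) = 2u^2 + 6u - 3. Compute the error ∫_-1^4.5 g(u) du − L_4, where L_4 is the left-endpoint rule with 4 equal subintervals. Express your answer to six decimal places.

Exact integral: ∫_-1^4.5 g(u) du ≈ 102.66666667.
L_4 = 56.9765625.
Error ≈ 102.66666667 − 56.9765625 ≈ 45.690104.

45.690104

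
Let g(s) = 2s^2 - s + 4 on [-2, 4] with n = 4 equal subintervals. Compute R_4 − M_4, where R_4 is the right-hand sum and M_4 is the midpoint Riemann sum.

20.25

R_4 = 84.
M_4 = 63.75.
R_4 − M_4 = 20.25.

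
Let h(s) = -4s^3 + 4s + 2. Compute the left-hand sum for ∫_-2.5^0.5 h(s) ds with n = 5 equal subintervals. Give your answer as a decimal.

50.46

Δs = (0.5 − (-2.5))/5 = 0.6.
Left endpoints: -2.5, -1.9, -1.3, -0.7, -0.1.
h(-2.5) = 54.5, h(-1.9) = 21.836, h(-1.3) = 5.588, h(-0.7) = 0.572, h(-0.1) = 1.604.
Sum = Δs · [h(-2.5) + h(-1.9) + h(-1.3) + h(-0.7) + h(-0.1)].
Sum = 50.46.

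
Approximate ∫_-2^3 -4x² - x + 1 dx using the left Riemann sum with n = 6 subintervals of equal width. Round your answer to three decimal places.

-36.065

Δx = (3 − (-2))/6 = 5/6.
Left endpoints: -2, -7/6, -1/3, 0.5, 4/3, 13/6.
f(-2) = -13, f(-7/6) = -59/18, f(-1/3) = 8/9, f(0.5) = -0.5, f(4/3) = -67/9, f(13/6) = -359/18.
Sum = Δx · [f(-2) + f(-7/6) + f(-1/3) + ...].
Sum ≈ -36.065.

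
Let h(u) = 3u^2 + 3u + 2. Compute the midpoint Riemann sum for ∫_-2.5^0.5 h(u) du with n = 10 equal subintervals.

Δu = (0.5 − (-2.5))/10 = 0.3.
Midpoints: -2.35, -2.05, -1.75, -1.45, -1.15, -0.85, -0.55, -0.25, 0.05, 0.35.
h(-2.35) = 11.5175, h(-2.05) = 8.4575, h(-1.75) = 5.9375, h(-1.45) = 3.9575, h(-1.15) = 2.5175, h(-0.85) = 1.6175, h(-0.55) = 1.2575, h(-0.25) = 1.4375, h(0.05) = 2.1575, h(0.35) = 3.4175.
Sum = Δu · [h(-2.35) + h(-2.05) + h(-1.75) + ...].
Sum = 12.6825.

12.6825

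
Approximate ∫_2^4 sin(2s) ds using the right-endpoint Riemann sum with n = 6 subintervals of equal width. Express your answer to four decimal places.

0.0464

Δs = (4 − 2)/6 = 1/3.
Right endpoints: 7/3, 8/3, 3, 10/3, 11/3, 4.
f(7/3) ≈ -0.9990, f(8/3) ≈ -0.8133, f(3) ≈ -0.2794, f(10/3) ≈ 0.3742, f(11/3) ≈ 0.8675, f(4) ≈ 0.9894.
Sum = Δs · [f(7/3) + f(8/3) + f(3) + ...].
Sum ≈ 0.0464.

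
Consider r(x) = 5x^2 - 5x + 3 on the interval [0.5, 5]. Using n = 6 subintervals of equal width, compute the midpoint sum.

158.6953125

Δx = (5 − 0.5)/6 = 0.75.
Midpoints: 0.875, 1.625, 2.375, 3.125, 3.875, 4.625.
r(0.875) = 2.453125, r(1.625) = 8.078125, r(2.375) = 19.328125, r(3.125) = 36.203125, r(3.875) = 58.703125, r(4.625) = 86.828125.
Sum = Δx · [r(0.875) + r(1.625) + r(2.375) + ...].
Sum = 158.6953125.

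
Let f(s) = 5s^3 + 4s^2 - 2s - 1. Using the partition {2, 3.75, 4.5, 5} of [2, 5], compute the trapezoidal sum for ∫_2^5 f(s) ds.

Subinterval widths: 1.75, 0.75, 0.5.
f(2) = 51, f(3.75) = 311.421875, f(4.5) = 526.625, f(5) = 714.
On each subinterval the trapezoid contributes (Δs_i/2)·[f(s_{i-1}) + f(s_i)].
Sum = 941.54296875.

941.54296875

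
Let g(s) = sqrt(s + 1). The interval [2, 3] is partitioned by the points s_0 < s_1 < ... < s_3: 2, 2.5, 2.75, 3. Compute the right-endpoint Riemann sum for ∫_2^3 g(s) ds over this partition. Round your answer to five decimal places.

Subinterval widths: 0.5, 0.25, 0.25.
Right endpoints: 2.5, 2.75, 3.
g(2.5) ≈ 1.87083, g(2.75) ≈ 1.93649, g(3) ≈ 2.00000.
Sum = Σ Δs_i · g(s_i).
Sum ≈ 1.91954.

1.91954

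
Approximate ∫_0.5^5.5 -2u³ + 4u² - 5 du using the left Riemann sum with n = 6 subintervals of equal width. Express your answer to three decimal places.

Δu = (5.5 − 0.5)/6 = 5/6.
Left endpoints: 0.5, 4/3, 13/6, 3, 23/6, 14/3.
f(0.5) = -4.25, f(4/3) = -71/27, f(13/6) = -709/108, f(3) = -23, f(23/6) = -6359/108, f(14/3) = -3271/27.
Sum = Δu · [f(0.5) + f(4/3) + f(13/6) + ...].
Sum ≈ -180.394.

-180.394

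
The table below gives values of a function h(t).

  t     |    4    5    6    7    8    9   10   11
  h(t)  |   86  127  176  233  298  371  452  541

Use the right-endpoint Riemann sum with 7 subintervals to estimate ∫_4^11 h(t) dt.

Δt = 1.
Sum = 1·[127 + 176 + 233 + 298 + 371 + 452 + 541] = 2198.

2198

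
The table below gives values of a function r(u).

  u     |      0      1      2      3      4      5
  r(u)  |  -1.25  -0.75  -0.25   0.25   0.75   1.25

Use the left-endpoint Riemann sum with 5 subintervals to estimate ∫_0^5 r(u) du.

-1.25

Δu = 1.
Sum = 1·[(-1.25) + (-0.75) + (-0.25) + 0.25 + 0.75] = -1.25.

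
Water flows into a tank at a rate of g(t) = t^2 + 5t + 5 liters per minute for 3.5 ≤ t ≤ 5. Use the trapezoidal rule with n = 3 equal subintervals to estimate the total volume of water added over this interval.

Δt = (5 − 3.5)/3 = 0.5.
g(3.5) = 34.75, g(4) = 41, g(4.5) = 47.75, g(5) = 55.
T_3 = (Δt/2)·[g(t_0) + 2g(t_1) + 2g(t_2) + g(t_3)].
Sum = 66.8125.

66.8125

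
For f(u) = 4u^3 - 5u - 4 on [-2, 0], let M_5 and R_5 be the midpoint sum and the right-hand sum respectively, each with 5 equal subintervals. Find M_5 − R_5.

M_5 = -13.68.
R_5 = -10.24.
M_5 − R_5 = -3.44.

-3.44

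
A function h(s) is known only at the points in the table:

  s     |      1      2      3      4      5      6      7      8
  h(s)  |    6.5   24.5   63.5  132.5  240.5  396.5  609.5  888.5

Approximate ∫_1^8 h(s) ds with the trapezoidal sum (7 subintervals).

Δs = 1.
T_7 = (1/2)·[6.5 + 2·24.5 + 2·63.5 + 2·132.5 + 2·240.5 + 2·396.5 + 2·609.5 + 888.5] = 1914.5.

1914.5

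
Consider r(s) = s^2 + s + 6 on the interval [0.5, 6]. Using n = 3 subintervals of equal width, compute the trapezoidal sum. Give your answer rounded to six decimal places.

125.914352

Δs = (6 − 0.5)/3 = 11/6.
r(0.5) = 6.75, r(7/3) = 124/9, r(25/6) = 991/36, r(6) = 48.
T_3 = (Δs/2)·[r(s_0) + 2r(s_1) + 2r(s_2) + r(s_3)].
Sum ≈ 125.914352.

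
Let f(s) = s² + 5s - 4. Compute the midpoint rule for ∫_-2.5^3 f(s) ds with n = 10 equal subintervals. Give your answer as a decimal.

-1.0553125

Δs = (3 − (-2.5))/10 = 0.55.
Midpoints: -2.225, -1.675, -1.125, -0.575, -0.025, 0.525, 1.075, 1.625, 2.175, 2.725.
f(-2.225) = -10.174375, f(-1.675) = -9.569375, f(-1.125) = -8.359375, f(-0.575) = -6.544375, f(-0.025) = -4.124375, f(0.525) = -1.099375, f(1.075) = 2.530625, f(1.625) = 6.765625, f(2.175) = 11.605625, f(2.725) = 17.050625.
Sum = Δs · [f(-2.225) + f(-1.675) + f(-1.125) + ...].
Sum = -1.0553125.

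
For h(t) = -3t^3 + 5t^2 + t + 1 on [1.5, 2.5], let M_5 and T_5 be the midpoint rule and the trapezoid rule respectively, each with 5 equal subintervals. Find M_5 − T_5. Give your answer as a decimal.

0.13

M_5 = -2.04.
T_5 = -2.17.
M_5 − T_5 = 0.13.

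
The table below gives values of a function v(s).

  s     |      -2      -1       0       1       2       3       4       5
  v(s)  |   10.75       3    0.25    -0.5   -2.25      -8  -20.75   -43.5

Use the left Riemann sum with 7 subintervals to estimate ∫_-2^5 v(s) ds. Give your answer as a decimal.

Δs = 1.
Sum = 1·[10.75 + 3 + 0.25 + (-0.5) + (-2.25) + (-8) + (-20.75)] = -17.5.

-17.5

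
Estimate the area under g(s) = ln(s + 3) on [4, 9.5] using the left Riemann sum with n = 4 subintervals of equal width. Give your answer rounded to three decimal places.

12.042

Δs = (9.5 − 4)/4 = 1.375.
Left endpoints: 4, 5.375, 6.75, 8.125.
g(4) ≈ 1.946, g(5.375) ≈ 2.125, g(6.75) ≈ 2.277, g(8.125) ≈ 2.409.
Sum = Δs · [g(4) + g(5.375) + g(6.75) + g(8.125)].
Sum ≈ 12.042.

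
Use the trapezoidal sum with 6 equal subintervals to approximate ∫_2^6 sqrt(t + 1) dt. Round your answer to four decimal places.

8.8791

Δt = (6 − 2)/6 = 2/3.
f(2) ≈ 1.7321, f(8/3) ≈ 1.9149, f(10/3) ≈ 2.0817, f(4) ≈ 2.2361, f(14/3) ≈ 2.3805, f(16/3) ≈ 2.5166, f(6) ≈ 2.6458.
T_6 = (Δt/2)·[f(t_0) + 2f(t_1) + ... + 2f(t_{5}) + f(t_6)].
Sum ≈ 8.8791.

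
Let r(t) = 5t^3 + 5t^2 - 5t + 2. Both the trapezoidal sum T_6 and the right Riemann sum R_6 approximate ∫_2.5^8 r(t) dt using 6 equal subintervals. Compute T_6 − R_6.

-1257.265625

T_6 ≈ 5829.5973669.
R_6 ≈ 7086.8629919.
T_6 − R_6 = -1257.265625.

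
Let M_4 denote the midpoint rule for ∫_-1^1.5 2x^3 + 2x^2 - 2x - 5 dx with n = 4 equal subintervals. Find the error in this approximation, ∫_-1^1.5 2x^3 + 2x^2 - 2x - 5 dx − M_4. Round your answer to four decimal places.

0.2848

Exact integral: ∫_-1^1.5 f(x) dx ≈ -8.802083.
M_4 ≈ -9.086914.
Error ≈ -8.802083 − (-9.086914) ≈ 0.2848.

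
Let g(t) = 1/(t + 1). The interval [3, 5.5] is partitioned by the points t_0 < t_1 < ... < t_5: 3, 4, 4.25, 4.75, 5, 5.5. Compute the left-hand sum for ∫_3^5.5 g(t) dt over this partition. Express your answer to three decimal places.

Subinterval widths: 1, 0.25, 0.5, 0.25, 0.5.
Left endpoints: 3, 4, 4.25, 4.75, 5.
g(3) = 0.25, g(4) = 0.2, g(4.25) = 4/21, g(4.75) = 4/23, g(5) = 1/6.
Sum = Σ Δt_i · g(t_i).
Sum ≈ 0.522.

0.522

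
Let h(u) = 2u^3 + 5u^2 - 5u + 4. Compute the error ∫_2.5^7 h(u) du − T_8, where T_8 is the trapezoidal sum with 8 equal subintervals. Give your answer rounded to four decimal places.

Exact integral: ∫_2.5^7 h(u) du = 1637.71875.
T_8 ≈ 1645.668457.
Error ≈ 1637.71875 − 1645.668457 ≈ -7.9497.

-7.9497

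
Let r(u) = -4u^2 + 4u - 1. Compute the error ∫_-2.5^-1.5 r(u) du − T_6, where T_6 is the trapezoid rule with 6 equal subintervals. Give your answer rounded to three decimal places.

Exact integral: ∫_-2.5^-1.5 r(u) du ≈ -25.33333.
T_6 ≈ -25.35185.
Error ≈ -25.33333 − (-25.35185) ≈ 0.019.

0.019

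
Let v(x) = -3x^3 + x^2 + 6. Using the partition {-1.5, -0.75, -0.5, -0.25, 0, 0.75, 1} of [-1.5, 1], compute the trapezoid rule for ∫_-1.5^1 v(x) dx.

Subinterval widths: 0.75, 0.25, 0.25, 0.25, 0.75, 0.25.
v(-1.5) = 18.375, v(-0.75) = 7.828125, v(-0.5) = 6.625, v(-0.25) = 6.109375, v(0) = 6, v(0.75) = 5.296875, v(1) = 4.
On each subinterval the trapezoid contributes (Δx_i/2)·[v(x_{i-1}) + v(x_i)].
Sum = 20.13671875.

20.13671875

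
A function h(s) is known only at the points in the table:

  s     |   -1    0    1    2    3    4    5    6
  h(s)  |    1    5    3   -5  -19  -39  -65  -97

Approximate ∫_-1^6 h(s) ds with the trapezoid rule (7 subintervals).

-168

Δs = 1.
T_7 = (1/2)·[1 + 2·5 + 2·3 + 2·(-5) + 2·(-19) + 2·(-39) + 2·(-65) + (-97)] = -168.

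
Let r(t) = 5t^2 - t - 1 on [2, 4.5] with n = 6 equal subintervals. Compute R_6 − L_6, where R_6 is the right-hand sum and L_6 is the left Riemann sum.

32.8125

R_6 ≈ 144.684606.
L_6 ≈ 111.872106.
R_6 − L_6 = 32.8125.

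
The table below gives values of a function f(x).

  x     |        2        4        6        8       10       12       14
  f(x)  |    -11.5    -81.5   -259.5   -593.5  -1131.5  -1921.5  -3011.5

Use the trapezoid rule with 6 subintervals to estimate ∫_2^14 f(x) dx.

Δx = 2.
T_6 = (2/2)·[(-11.5) + 2·(-81.5) + 2·(-259.5) + 2·(-593.5) + 2·(-1131.5) + 2·(-1921.5) + (-3011.5)] = -10998.

-10998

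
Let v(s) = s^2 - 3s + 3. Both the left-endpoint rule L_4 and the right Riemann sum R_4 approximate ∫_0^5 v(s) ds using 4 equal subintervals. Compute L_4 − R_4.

L_4 = 14.21875.
R_4 = 26.71875.
L_4 − R_4 = -12.5.

-12.5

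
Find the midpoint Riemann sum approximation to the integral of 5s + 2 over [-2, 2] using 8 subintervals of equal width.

Δs = (2 − (-2))/8 = 0.5.
Midpoints: -1.75, -1.25, -0.75, -0.25, 0.25, 0.75, 1.25, 1.75.
f(-1.75) = -6.75, f(-1.25) = -4.25, f(-0.75) = -1.75, f(-0.25) = 0.75, f(0.25) = 3.25, f(0.75) = 5.75, f(1.25) = 8.25, f(1.75) = 10.75.
Sum = Δs · [f(-1.75) + f(-1.25) + f(-0.75) + ...].
Sum = 8.

8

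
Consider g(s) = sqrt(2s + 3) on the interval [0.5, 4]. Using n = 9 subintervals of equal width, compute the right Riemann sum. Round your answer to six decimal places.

9.747802

Δs = (4 − 0.5)/9 = 7/18.
Right endpoints: 8/9, 23/18, 5/3, 37/18, 22/9, 17/6, 29/9, 65/18, 4.
g(8/9) ≈ 2.185813, g(23/18) ≈ 2.357023, g(5/3) ≈ 2.516611, g(37/18) ≈ 2.666667, g(22/9) ≈ 2.808717, g(17/6) ≈ 2.943920, g(29/9) ≈ 3.073181, g(65/18) ≈ 3.197221, g(4) ≈ 3.316625.
Sum = Δs · [g(8/9) + g(23/18) + g(5/3) + ...].
Sum ≈ 9.747802.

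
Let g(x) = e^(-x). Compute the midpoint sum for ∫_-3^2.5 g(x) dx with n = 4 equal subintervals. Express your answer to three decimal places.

Δx = (2.5 − (-3))/4 = 1.375.
Midpoints: -2.3125, -0.9375, 0.4375, 1.8125.
g(-2.3125) ≈ 10.100, g(-0.9375) ≈ 2.554, g(0.4375) ≈ 0.646, g(1.8125) ≈ 0.163.
Sum = Δx · [g(-2.3125) + g(-0.9375) + g(0.4375) + g(1.8125)].
Sum ≈ 18.510.

18.510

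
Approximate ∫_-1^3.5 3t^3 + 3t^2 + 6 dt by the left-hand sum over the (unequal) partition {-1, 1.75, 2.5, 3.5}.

111.57421875

Subinterval widths: 2.75, 0.75, 1.
Left endpoints: -1, 1.75, 2.5.
f(-1) = 6, f(1.75) = 31.265625, f(2.5) = 71.625.
Sum = Σ Δt_i · f(t_i).
Sum = 111.57421875.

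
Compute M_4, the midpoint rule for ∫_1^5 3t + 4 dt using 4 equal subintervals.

Δt = (5 − 1)/4 = 1.
Midpoints: 1.5, 2.5, 3.5, 4.5.
f(1.5) = 8.5, f(2.5) = 11.5, f(3.5) = 14.5, f(4.5) = 17.5.
Sum = Δt · [f(1.5) + f(2.5) + f(3.5) + f(4.5)].
Sum = 52.

52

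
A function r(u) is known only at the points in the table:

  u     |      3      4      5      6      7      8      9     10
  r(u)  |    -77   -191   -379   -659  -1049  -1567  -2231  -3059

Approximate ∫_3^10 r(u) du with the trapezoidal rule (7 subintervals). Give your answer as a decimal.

Δu = 1.
T_7 = (1/2)·[(-77) + 2·(-191) + 2·(-379) + 2·(-659) + 2·(-1049) + 2·(-1567) + 2·(-2231) + (-3059)] = -7644.

-7644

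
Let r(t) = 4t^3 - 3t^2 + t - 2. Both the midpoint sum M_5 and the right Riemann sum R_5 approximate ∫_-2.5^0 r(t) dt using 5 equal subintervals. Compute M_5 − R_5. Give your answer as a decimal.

-18.125

M_5 = -61.875.
R_5 = -43.75.
M_5 − R_5 = -18.125.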